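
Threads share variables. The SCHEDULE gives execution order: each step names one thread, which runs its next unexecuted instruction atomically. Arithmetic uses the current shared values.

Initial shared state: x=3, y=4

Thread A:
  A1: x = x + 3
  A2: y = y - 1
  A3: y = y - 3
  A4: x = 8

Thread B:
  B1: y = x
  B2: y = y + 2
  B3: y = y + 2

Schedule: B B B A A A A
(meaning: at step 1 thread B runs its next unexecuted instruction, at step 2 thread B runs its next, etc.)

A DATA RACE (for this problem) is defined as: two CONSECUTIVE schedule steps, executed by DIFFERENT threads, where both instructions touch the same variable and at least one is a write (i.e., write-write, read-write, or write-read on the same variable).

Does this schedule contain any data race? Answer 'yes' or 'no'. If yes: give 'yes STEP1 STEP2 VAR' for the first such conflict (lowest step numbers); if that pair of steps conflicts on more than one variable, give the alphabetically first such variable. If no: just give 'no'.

Steps 1,2: same thread (B). No race.
Steps 2,3: same thread (B). No race.
Steps 3,4: B(r=y,w=y) vs A(r=x,w=x). No conflict.
Steps 4,5: same thread (A). No race.
Steps 5,6: same thread (A). No race.
Steps 6,7: same thread (A). No race.

Answer: no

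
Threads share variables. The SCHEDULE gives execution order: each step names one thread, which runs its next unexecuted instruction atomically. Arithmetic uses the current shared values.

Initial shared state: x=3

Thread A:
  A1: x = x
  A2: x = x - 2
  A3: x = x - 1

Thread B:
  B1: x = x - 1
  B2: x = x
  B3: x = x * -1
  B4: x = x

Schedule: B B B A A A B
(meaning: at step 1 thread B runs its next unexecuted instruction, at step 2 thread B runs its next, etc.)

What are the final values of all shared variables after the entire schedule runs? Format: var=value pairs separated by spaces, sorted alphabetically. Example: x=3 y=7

Step 1: thread B executes B1 (x = x - 1). Shared: x=2. PCs: A@0 B@1
Step 2: thread B executes B2 (x = x). Shared: x=2. PCs: A@0 B@2
Step 3: thread B executes B3 (x = x * -1). Shared: x=-2. PCs: A@0 B@3
Step 4: thread A executes A1 (x = x). Shared: x=-2. PCs: A@1 B@3
Step 5: thread A executes A2 (x = x - 2). Shared: x=-4. PCs: A@2 B@3
Step 6: thread A executes A3 (x = x - 1). Shared: x=-5. PCs: A@3 B@3
Step 7: thread B executes B4 (x = x). Shared: x=-5. PCs: A@3 B@4

Answer: x=-5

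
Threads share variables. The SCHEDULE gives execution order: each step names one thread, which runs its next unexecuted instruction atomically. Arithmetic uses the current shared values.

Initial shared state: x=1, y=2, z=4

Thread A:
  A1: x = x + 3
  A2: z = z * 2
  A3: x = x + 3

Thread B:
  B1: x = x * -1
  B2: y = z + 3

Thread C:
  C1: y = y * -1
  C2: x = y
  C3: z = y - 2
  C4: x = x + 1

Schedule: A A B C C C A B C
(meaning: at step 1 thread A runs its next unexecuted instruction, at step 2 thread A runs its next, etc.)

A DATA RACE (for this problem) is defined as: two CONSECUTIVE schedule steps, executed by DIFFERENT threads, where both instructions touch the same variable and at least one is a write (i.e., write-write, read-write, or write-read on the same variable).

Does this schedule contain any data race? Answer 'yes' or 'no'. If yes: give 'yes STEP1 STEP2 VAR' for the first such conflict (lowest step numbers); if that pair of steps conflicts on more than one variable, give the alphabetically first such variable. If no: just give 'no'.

Steps 1,2: same thread (A). No race.
Steps 2,3: A(r=z,w=z) vs B(r=x,w=x). No conflict.
Steps 3,4: B(r=x,w=x) vs C(r=y,w=y). No conflict.
Steps 4,5: same thread (C). No race.
Steps 5,6: same thread (C). No race.
Steps 6,7: C(r=y,w=z) vs A(r=x,w=x). No conflict.
Steps 7,8: A(r=x,w=x) vs B(r=z,w=y). No conflict.
Steps 8,9: B(r=z,w=y) vs C(r=x,w=x). No conflict.

Answer: no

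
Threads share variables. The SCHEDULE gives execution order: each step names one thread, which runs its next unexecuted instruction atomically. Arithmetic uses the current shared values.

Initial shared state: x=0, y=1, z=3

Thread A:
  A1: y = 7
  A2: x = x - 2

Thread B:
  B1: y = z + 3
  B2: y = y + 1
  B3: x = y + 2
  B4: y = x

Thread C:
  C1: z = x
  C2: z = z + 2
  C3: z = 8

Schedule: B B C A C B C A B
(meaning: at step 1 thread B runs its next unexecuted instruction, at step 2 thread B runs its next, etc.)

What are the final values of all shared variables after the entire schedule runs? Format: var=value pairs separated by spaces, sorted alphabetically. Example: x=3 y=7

Step 1: thread B executes B1 (y = z + 3). Shared: x=0 y=6 z=3. PCs: A@0 B@1 C@0
Step 2: thread B executes B2 (y = y + 1). Shared: x=0 y=7 z=3. PCs: A@0 B@2 C@0
Step 3: thread C executes C1 (z = x). Shared: x=0 y=7 z=0. PCs: A@0 B@2 C@1
Step 4: thread A executes A1 (y = 7). Shared: x=0 y=7 z=0. PCs: A@1 B@2 C@1
Step 5: thread C executes C2 (z = z + 2). Shared: x=0 y=7 z=2. PCs: A@1 B@2 C@2
Step 6: thread B executes B3 (x = y + 2). Shared: x=9 y=7 z=2. PCs: A@1 B@3 C@2
Step 7: thread C executes C3 (z = 8). Shared: x=9 y=7 z=8. PCs: A@1 B@3 C@3
Step 8: thread A executes A2 (x = x - 2). Shared: x=7 y=7 z=8. PCs: A@2 B@3 C@3
Step 9: thread B executes B4 (y = x). Shared: x=7 y=7 z=8. PCs: A@2 B@4 C@3

Answer: x=7 y=7 z=8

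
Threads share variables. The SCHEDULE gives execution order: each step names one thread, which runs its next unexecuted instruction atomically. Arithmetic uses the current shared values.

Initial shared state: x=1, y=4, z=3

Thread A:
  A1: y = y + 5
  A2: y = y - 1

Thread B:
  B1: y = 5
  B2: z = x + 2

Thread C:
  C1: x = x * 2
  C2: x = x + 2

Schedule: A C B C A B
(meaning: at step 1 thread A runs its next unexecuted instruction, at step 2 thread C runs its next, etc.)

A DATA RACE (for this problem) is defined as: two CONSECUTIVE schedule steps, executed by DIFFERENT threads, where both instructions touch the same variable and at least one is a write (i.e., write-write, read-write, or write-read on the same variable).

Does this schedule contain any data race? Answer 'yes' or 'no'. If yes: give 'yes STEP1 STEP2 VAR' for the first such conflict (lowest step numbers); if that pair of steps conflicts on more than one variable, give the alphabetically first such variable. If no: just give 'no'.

Answer: no

Derivation:
Steps 1,2: A(r=y,w=y) vs C(r=x,w=x). No conflict.
Steps 2,3: C(r=x,w=x) vs B(r=-,w=y). No conflict.
Steps 3,4: B(r=-,w=y) vs C(r=x,w=x). No conflict.
Steps 4,5: C(r=x,w=x) vs A(r=y,w=y). No conflict.
Steps 5,6: A(r=y,w=y) vs B(r=x,w=z). No conflict.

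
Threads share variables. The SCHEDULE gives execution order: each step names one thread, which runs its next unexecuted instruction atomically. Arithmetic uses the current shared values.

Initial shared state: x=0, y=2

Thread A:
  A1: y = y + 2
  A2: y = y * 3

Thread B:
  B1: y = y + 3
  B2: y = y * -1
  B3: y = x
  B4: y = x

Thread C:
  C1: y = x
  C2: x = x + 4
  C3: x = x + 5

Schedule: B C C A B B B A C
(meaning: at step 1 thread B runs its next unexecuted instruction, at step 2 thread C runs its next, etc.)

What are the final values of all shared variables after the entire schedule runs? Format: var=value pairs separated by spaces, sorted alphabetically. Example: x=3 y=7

Step 1: thread B executes B1 (y = y + 3). Shared: x=0 y=5. PCs: A@0 B@1 C@0
Step 2: thread C executes C1 (y = x). Shared: x=0 y=0. PCs: A@0 B@1 C@1
Step 3: thread C executes C2 (x = x + 4). Shared: x=4 y=0. PCs: A@0 B@1 C@2
Step 4: thread A executes A1 (y = y + 2). Shared: x=4 y=2. PCs: A@1 B@1 C@2
Step 5: thread B executes B2 (y = y * -1). Shared: x=4 y=-2. PCs: A@1 B@2 C@2
Step 6: thread B executes B3 (y = x). Shared: x=4 y=4. PCs: A@1 B@3 C@2
Step 7: thread B executes B4 (y = x). Shared: x=4 y=4. PCs: A@1 B@4 C@2
Step 8: thread A executes A2 (y = y * 3). Shared: x=4 y=12. PCs: A@2 B@4 C@2
Step 9: thread C executes C3 (x = x + 5). Shared: x=9 y=12. PCs: A@2 B@4 C@3

Answer: x=9 y=12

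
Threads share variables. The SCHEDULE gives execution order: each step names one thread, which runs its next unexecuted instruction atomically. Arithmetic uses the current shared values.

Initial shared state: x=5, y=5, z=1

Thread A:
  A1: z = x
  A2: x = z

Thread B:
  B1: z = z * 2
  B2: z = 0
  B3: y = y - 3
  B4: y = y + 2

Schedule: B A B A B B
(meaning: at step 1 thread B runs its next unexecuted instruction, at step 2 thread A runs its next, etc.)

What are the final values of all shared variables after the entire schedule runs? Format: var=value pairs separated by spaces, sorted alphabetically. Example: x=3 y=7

Answer: x=0 y=4 z=0

Derivation:
Step 1: thread B executes B1 (z = z * 2). Shared: x=5 y=5 z=2. PCs: A@0 B@1
Step 2: thread A executes A1 (z = x). Shared: x=5 y=5 z=5. PCs: A@1 B@1
Step 3: thread B executes B2 (z = 0). Shared: x=5 y=5 z=0. PCs: A@1 B@2
Step 4: thread A executes A2 (x = z). Shared: x=0 y=5 z=0. PCs: A@2 B@2
Step 5: thread B executes B3 (y = y - 3). Shared: x=0 y=2 z=0. PCs: A@2 B@3
Step 6: thread B executes B4 (y = y + 2). Shared: x=0 y=4 z=0. PCs: A@2 B@4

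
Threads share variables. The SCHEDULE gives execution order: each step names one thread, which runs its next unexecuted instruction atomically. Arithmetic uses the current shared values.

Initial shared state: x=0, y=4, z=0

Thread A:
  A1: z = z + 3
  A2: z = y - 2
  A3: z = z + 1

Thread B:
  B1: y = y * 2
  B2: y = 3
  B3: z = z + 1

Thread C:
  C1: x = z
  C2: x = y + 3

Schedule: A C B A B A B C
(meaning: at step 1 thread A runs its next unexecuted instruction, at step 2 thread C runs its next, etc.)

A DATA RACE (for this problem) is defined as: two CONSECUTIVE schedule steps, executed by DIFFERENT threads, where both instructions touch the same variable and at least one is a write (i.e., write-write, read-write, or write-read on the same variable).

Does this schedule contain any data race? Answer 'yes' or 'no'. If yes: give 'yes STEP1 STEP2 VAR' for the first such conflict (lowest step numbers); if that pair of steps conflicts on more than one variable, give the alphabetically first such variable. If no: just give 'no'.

Answer: yes 1 2 z

Derivation:
Steps 1,2: A(z = z + 3) vs C(x = z). RACE on z (W-R).
Steps 2,3: C(r=z,w=x) vs B(r=y,w=y). No conflict.
Steps 3,4: B(y = y * 2) vs A(z = y - 2). RACE on y (W-R).
Steps 4,5: A(z = y - 2) vs B(y = 3). RACE on y (R-W).
Steps 5,6: B(r=-,w=y) vs A(r=z,w=z). No conflict.
Steps 6,7: A(z = z + 1) vs B(z = z + 1). RACE on z (W-W).
Steps 7,8: B(r=z,w=z) vs C(r=y,w=x). No conflict.
First conflict at steps 1,2.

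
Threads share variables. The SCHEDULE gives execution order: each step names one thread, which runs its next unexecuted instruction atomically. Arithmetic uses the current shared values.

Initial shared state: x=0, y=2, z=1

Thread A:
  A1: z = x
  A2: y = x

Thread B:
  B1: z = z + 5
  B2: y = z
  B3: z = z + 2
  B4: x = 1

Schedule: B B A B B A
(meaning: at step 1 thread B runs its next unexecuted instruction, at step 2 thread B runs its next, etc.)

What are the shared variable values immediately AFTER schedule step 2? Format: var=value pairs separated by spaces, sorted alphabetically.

Answer: x=0 y=6 z=6

Derivation:
Step 1: thread B executes B1 (z = z + 5). Shared: x=0 y=2 z=6. PCs: A@0 B@1
Step 2: thread B executes B2 (y = z). Shared: x=0 y=6 z=6. PCs: A@0 B@2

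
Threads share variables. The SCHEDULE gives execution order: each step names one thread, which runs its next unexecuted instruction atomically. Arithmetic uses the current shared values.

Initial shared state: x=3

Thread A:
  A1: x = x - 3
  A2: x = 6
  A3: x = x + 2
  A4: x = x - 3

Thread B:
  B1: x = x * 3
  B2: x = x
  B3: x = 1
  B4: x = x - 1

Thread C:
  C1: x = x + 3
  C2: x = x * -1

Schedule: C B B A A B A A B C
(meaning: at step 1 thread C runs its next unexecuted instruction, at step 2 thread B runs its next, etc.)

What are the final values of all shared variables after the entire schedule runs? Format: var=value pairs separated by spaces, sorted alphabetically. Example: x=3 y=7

Answer: x=1

Derivation:
Step 1: thread C executes C1 (x = x + 3). Shared: x=6. PCs: A@0 B@0 C@1
Step 2: thread B executes B1 (x = x * 3). Shared: x=18. PCs: A@0 B@1 C@1
Step 3: thread B executes B2 (x = x). Shared: x=18. PCs: A@0 B@2 C@1
Step 4: thread A executes A1 (x = x - 3). Shared: x=15. PCs: A@1 B@2 C@1
Step 5: thread A executes A2 (x = 6). Shared: x=6. PCs: A@2 B@2 C@1
Step 6: thread B executes B3 (x = 1). Shared: x=1. PCs: A@2 B@3 C@1
Step 7: thread A executes A3 (x = x + 2). Shared: x=3. PCs: A@3 B@3 C@1
Step 8: thread A executes A4 (x = x - 3). Shared: x=0. PCs: A@4 B@3 C@1
Step 9: thread B executes B4 (x = x - 1). Shared: x=-1. PCs: A@4 B@4 C@1
Step 10: thread C executes C2 (x = x * -1). Shared: x=1. PCs: A@4 B@4 C@2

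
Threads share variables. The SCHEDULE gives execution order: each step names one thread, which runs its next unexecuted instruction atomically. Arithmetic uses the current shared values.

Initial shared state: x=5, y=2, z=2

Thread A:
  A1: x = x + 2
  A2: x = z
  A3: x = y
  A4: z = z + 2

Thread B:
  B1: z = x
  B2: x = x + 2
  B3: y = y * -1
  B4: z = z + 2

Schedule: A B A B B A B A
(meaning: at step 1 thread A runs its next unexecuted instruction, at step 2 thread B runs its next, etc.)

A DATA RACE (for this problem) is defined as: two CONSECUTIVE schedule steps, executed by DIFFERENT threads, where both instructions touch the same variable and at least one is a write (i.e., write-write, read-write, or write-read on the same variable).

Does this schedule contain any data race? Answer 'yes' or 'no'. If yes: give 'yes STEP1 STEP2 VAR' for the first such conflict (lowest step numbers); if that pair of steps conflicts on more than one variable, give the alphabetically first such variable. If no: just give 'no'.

Answer: yes 1 2 x

Derivation:
Steps 1,2: A(x = x + 2) vs B(z = x). RACE on x (W-R).
Steps 2,3: B(z = x) vs A(x = z). RACE on x (R-W), z (W-R). Multiple vars; alphabetically first is x.
Steps 3,4: A(x = z) vs B(x = x + 2). RACE on x (W-W).
Steps 4,5: same thread (B). No race.
Steps 5,6: B(y = y * -1) vs A(x = y). RACE on y (W-R).
Steps 6,7: A(r=y,w=x) vs B(r=z,w=z). No conflict.
Steps 7,8: B(z = z + 2) vs A(z = z + 2). RACE on z (W-W).
First conflict at steps 1,2.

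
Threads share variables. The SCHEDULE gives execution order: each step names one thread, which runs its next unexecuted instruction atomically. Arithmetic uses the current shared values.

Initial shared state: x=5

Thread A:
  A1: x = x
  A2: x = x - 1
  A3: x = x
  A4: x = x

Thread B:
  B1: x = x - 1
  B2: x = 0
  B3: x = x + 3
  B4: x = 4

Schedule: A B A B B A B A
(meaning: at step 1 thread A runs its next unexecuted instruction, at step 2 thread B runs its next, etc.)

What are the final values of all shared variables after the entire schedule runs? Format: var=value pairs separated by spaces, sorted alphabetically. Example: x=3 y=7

Step 1: thread A executes A1 (x = x). Shared: x=5. PCs: A@1 B@0
Step 2: thread B executes B1 (x = x - 1). Shared: x=4. PCs: A@1 B@1
Step 3: thread A executes A2 (x = x - 1). Shared: x=3. PCs: A@2 B@1
Step 4: thread B executes B2 (x = 0). Shared: x=0. PCs: A@2 B@2
Step 5: thread B executes B3 (x = x + 3). Shared: x=3. PCs: A@2 B@3
Step 6: thread A executes A3 (x = x). Shared: x=3. PCs: A@3 B@3
Step 7: thread B executes B4 (x = 4). Shared: x=4. PCs: A@3 B@4
Step 8: thread A executes A4 (x = x). Shared: x=4. PCs: A@4 B@4

Answer: x=4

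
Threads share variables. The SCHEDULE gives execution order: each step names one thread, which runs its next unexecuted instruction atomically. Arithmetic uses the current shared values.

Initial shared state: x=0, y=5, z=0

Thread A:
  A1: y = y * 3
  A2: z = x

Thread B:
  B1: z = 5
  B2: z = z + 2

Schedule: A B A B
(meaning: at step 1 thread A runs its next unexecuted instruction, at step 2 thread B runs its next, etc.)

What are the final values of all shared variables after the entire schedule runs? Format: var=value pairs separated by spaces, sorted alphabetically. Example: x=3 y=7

Answer: x=0 y=15 z=2

Derivation:
Step 1: thread A executes A1 (y = y * 3). Shared: x=0 y=15 z=0. PCs: A@1 B@0
Step 2: thread B executes B1 (z = 5). Shared: x=0 y=15 z=5. PCs: A@1 B@1
Step 3: thread A executes A2 (z = x). Shared: x=0 y=15 z=0. PCs: A@2 B@1
Step 4: thread B executes B2 (z = z + 2). Shared: x=0 y=15 z=2. PCs: A@2 B@2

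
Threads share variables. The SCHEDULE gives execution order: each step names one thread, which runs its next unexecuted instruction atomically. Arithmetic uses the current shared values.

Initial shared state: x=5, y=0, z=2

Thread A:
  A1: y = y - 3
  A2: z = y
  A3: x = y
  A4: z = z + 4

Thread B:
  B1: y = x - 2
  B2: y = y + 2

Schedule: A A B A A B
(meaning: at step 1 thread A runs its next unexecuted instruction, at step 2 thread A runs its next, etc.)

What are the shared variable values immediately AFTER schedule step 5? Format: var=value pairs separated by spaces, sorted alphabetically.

Step 1: thread A executes A1 (y = y - 3). Shared: x=5 y=-3 z=2. PCs: A@1 B@0
Step 2: thread A executes A2 (z = y). Shared: x=5 y=-3 z=-3. PCs: A@2 B@0
Step 3: thread B executes B1 (y = x - 2). Shared: x=5 y=3 z=-3. PCs: A@2 B@1
Step 4: thread A executes A3 (x = y). Shared: x=3 y=3 z=-3. PCs: A@3 B@1
Step 5: thread A executes A4 (z = z + 4). Shared: x=3 y=3 z=1. PCs: A@4 B@1

Answer: x=3 y=3 z=1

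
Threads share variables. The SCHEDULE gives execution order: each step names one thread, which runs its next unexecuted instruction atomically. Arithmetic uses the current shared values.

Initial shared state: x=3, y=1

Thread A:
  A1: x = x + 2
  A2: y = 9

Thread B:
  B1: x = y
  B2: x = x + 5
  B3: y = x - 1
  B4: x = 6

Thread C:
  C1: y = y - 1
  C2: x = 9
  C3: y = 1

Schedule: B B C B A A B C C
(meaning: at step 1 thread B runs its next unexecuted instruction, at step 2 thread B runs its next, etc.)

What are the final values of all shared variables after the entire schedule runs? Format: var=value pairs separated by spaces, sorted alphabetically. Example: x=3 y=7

Step 1: thread B executes B1 (x = y). Shared: x=1 y=1. PCs: A@0 B@1 C@0
Step 2: thread B executes B2 (x = x + 5). Shared: x=6 y=1. PCs: A@0 B@2 C@0
Step 3: thread C executes C1 (y = y - 1). Shared: x=6 y=0. PCs: A@0 B@2 C@1
Step 4: thread B executes B3 (y = x - 1). Shared: x=6 y=5. PCs: A@0 B@3 C@1
Step 5: thread A executes A1 (x = x + 2). Shared: x=8 y=5. PCs: A@1 B@3 C@1
Step 6: thread A executes A2 (y = 9). Shared: x=8 y=9. PCs: A@2 B@3 C@1
Step 7: thread B executes B4 (x = 6). Shared: x=6 y=9. PCs: A@2 B@4 C@1
Step 8: thread C executes C2 (x = 9). Shared: x=9 y=9. PCs: A@2 B@4 C@2
Step 9: thread C executes C3 (y = 1). Shared: x=9 y=1. PCs: A@2 B@4 C@3

Answer: x=9 y=1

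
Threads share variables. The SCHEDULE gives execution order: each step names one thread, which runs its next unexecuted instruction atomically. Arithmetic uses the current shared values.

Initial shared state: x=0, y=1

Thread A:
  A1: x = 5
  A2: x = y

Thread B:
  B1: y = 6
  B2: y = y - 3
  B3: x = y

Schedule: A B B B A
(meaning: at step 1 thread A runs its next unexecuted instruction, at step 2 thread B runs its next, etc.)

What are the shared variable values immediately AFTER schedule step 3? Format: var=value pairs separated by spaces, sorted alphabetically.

Answer: x=5 y=3

Derivation:
Step 1: thread A executes A1 (x = 5). Shared: x=5 y=1. PCs: A@1 B@0
Step 2: thread B executes B1 (y = 6). Shared: x=5 y=6. PCs: A@1 B@1
Step 3: thread B executes B2 (y = y - 3). Shared: x=5 y=3. PCs: A@1 B@2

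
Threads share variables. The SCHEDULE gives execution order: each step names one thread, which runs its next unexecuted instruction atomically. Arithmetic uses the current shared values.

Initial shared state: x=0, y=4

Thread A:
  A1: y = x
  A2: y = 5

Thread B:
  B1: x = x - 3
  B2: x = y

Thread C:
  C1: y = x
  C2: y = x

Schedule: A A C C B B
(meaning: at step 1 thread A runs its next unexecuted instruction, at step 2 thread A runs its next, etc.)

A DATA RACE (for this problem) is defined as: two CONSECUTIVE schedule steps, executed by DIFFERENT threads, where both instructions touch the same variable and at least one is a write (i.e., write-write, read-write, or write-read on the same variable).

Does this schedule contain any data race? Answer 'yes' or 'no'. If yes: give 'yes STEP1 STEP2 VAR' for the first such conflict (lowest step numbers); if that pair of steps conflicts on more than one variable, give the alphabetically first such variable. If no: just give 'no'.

Answer: yes 2 3 y

Derivation:
Steps 1,2: same thread (A). No race.
Steps 2,3: A(y = 5) vs C(y = x). RACE on y (W-W).
Steps 3,4: same thread (C). No race.
Steps 4,5: C(y = x) vs B(x = x - 3). RACE on x (R-W).
Steps 5,6: same thread (B). No race.
First conflict at steps 2,3.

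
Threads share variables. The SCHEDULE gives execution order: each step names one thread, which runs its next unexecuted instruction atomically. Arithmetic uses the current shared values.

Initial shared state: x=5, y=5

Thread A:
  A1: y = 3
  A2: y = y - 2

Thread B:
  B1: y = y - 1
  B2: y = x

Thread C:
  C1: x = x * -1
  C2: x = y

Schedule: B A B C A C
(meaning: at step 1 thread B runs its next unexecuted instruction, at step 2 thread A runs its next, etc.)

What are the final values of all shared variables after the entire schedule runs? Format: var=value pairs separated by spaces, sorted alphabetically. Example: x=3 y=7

Answer: x=3 y=3

Derivation:
Step 1: thread B executes B1 (y = y - 1). Shared: x=5 y=4. PCs: A@0 B@1 C@0
Step 2: thread A executes A1 (y = 3). Shared: x=5 y=3. PCs: A@1 B@1 C@0
Step 3: thread B executes B2 (y = x). Shared: x=5 y=5. PCs: A@1 B@2 C@0
Step 4: thread C executes C1 (x = x * -1). Shared: x=-5 y=5. PCs: A@1 B@2 C@1
Step 5: thread A executes A2 (y = y - 2). Shared: x=-5 y=3. PCs: A@2 B@2 C@1
Step 6: thread C executes C2 (x = y). Shared: x=3 y=3. PCs: A@2 B@2 C@2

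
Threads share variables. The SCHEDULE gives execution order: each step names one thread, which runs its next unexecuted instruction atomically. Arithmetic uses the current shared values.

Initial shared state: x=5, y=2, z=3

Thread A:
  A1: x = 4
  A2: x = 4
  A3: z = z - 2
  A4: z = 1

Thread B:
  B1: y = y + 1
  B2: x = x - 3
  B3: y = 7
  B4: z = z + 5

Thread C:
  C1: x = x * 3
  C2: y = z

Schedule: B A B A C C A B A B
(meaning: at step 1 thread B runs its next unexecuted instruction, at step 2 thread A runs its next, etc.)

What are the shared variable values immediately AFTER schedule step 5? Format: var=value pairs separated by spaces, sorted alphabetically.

Step 1: thread B executes B1 (y = y + 1). Shared: x=5 y=3 z=3. PCs: A@0 B@1 C@0
Step 2: thread A executes A1 (x = 4). Shared: x=4 y=3 z=3. PCs: A@1 B@1 C@0
Step 3: thread B executes B2 (x = x - 3). Shared: x=1 y=3 z=3. PCs: A@1 B@2 C@0
Step 4: thread A executes A2 (x = 4). Shared: x=4 y=3 z=3. PCs: A@2 B@2 C@0
Step 5: thread C executes C1 (x = x * 3). Shared: x=12 y=3 z=3. PCs: A@2 B@2 C@1

Answer: x=12 y=3 z=3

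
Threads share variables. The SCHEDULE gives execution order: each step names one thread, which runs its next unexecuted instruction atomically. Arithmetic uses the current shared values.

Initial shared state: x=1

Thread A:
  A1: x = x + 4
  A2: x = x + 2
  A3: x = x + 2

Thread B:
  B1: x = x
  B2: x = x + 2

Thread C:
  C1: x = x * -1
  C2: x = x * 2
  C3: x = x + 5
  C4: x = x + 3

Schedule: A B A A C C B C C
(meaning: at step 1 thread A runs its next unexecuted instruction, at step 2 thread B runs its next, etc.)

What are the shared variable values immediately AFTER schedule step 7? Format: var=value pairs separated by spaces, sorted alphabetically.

Answer: x=-16

Derivation:
Step 1: thread A executes A1 (x = x + 4). Shared: x=5. PCs: A@1 B@0 C@0
Step 2: thread B executes B1 (x = x). Shared: x=5. PCs: A@1 B@1 C@0
Step 3: thread A executes A2 (x = x + 2). Shared: x=7. PCs: A@2 B@1 C@0
Step 4: thread A executes A3 (x = x + 2). Shared: x=9. PCs: A@3 B@1 C@0
Step 5: thread C executes C1 (x = x * -1). Shared: x=-9. PCs: A@3 B@1 C@1
Step 6: thread C executes C2 (x = x * 2). Shared: x=-18. PCs: A@3 B@1 C@2
Step 7: thread B executes B2 (x = x + 2). Shared: x=-16. PCs: A@3 B@2 C@2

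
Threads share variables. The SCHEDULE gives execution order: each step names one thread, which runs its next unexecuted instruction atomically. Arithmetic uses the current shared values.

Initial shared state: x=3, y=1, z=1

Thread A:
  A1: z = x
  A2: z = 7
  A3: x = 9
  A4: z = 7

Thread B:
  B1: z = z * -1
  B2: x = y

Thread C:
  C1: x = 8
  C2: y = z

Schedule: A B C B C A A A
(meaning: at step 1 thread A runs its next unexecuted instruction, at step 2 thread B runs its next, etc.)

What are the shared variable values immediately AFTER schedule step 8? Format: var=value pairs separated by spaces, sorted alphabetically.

Step 1: thread A executes A1 (z = x). Shared: x=3 y=1 z=3. PCs: A@1 B@0 C@0
Step 2: thread B executes B1 (z = z * -1). Shared: x=3 y=1 z=-3. PCs: A@1 B@1 C@0
Step 3: thread C executes C1 (x = 8). Shared: x=8 y=1 z=-3. PCs: A@1 B@1 C@1
Step 4: thread B executes B2 (x = y). Shared: x=1 y=1 z=-3. PCs: A@1 B@2 C@1
Step 5: thread C executes C2 (y = z). Shared: x=1 y=-3 z=-3. PCs: A@1 B@2 C@2
Step 6: thread A executes A2 (z = 7). Shared: x=1 y=-3 z=7. PCs: A@2 B@2 C@2
Step 7: thread A executes A3 (x = 9). Shared: x=9 y=-3 z=7. PCs: A@3 B@2 C@2
Step 8: thread A executes A4 (z = 7). Shared: x=9 y=-3 z=7. PCs: A@4 B@2 C@2

Answer: x=9 y=-3 z=7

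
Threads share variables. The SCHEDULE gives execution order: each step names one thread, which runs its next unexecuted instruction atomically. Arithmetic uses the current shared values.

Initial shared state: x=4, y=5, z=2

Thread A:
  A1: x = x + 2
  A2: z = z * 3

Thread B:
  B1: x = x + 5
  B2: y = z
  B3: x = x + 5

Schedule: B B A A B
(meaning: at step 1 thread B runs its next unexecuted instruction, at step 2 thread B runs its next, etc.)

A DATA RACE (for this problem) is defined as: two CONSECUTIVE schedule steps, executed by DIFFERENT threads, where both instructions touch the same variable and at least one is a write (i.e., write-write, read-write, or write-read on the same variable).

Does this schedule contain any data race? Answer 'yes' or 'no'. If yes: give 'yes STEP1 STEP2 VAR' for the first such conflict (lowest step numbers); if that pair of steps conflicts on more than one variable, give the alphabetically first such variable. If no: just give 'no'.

Answer: no

Derivation:
Steps 1,2: same thread (B). No race.
Steps 2,3: B(r=z,w=y) vs A(r=x,w=x). No conflict.
Steps 3,4: same thread (A). No race.
Steps 4,5: A(r=z,w=z) vs B(r=x,w=x). No conflict.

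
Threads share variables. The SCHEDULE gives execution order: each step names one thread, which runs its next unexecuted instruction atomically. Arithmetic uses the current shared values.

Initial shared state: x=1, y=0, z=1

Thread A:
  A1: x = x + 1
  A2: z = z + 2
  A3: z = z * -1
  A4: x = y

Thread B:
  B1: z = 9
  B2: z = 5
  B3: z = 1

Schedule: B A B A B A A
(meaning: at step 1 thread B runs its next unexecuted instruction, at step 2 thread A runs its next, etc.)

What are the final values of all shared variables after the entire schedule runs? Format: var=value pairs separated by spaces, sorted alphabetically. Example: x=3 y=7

Answer: x=0 y=0 z=-1

Derivation:
Step 1: thread B executes B1 (z = 9). Shared: x=1 y=0 z=9. PCs: A@0 B@1
Step 2: thread A executes A1 (x = x + 1). Shared: x=2 y=0 z=9. PCs: A@1 B@1
Step 3: thread B executes B2 (z = 5). Shared: x=2 y=0 z=5. PCs: A@1 B@2
Step 4: thread A executes A2 (z = z + 2). Shared: x=2 y=0 z=7. PCs: A@2 B@2
Step 5: thread B executes B3 (z = 1). Shared: x=2 y=0 z=1. PCs: A@2 B@3
Step 6: thread A executes A3 (z = z * -1). Shared: x=2 y=0 z=-1. PCs: A@3 B@3
Step 7: thread A executes A4 (x = y). Shared: x=0 y=0 z=-1. PCs: A@4 B@3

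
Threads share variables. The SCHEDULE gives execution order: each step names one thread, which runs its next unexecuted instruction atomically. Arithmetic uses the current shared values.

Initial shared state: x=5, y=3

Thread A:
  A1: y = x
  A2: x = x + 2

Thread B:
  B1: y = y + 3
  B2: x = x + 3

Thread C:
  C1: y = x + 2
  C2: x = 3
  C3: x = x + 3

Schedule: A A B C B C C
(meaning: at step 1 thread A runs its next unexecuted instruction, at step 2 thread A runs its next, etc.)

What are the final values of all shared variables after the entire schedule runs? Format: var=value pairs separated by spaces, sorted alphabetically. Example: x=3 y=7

Answer: x=6 y=9

Derivation:
Step 1: thread A executes A1 (y = x). Shared: x=5 y=5. PCs: A@1 B@0 C@0
Step 2: thread A executes A2 (x = x + 2). Shared: x=7 y=5. PCs: A@2 B@0 C@0
Step 3: thread B executes B1 (y = y + 3). Shared: x=7 y=8. PCs: A@2 B@1 C@0
Step 4: thread C executes C1 (y = x + 2). Shared: x=7 y=9. PCs: A@2 B@1 C@1
Step 5: thread B executes B2 (x = x + 3). Shared: x=10 y=9. PCs: A@2 B@2 C@1
Step 6: thread C executes C2 (x = 3). Shared: x=3 y=9. PCs: A@2 B@2 C@2
Step 7: thread C executes C3 (x = x + 3). Shared: x=6 y=9. PCs: A@2 B@2 C@3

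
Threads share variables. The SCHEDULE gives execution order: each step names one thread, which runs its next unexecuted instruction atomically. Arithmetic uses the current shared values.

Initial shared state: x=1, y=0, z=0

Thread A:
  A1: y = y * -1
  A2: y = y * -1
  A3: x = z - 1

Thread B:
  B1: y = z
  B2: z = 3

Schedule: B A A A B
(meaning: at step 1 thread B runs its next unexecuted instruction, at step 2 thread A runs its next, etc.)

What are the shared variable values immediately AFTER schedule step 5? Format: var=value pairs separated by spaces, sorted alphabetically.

Step 1: thread B executes B1 (y = z). Shared: x=1 y=0 z=0. PCs: A@0 B@1
Step 2: thread A executes A1 (y = y * -1). Shared: x=1 y=0 z=0. PCs: A@1 B@1
Step 3: thread A executes A2 (y = y * -1). Shared: x=1 y=0 z=0. PCs: A@2 B@1
Step 4: thread A executes A3 (x = z - 1). Shared: x=-1 y=0 z=0. PCs: A@3 B@1
Step 5: thread B executes B2 (z = 3). Shared: x=-1 y=0 z=3. PCs: A@3 B@2

Answer: x=-1 y=0 z=3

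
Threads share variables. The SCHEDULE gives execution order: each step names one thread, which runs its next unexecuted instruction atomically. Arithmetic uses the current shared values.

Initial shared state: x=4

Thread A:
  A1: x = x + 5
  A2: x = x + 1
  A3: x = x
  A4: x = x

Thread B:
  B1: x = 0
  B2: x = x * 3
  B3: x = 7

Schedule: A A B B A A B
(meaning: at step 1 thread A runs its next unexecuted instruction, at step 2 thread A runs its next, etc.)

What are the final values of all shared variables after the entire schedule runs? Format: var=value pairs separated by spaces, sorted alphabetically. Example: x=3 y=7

Answer: x=7

Derivation:
Step 1: thread A executes A1 (x = x + 5). Shared: x=9. PCs: A@1 B@0
Step 2: thread A executes A2 (x = x + 1). Shared: x=10. PCs: A@2 B@0
Step 3: thread B executes B1 (x = 0). Shared: x=0. PCs: A@2 B@1
Step 4: thread B executes B2 (x = x * 3). Shared: x=0. PCs: A@2 B@2
Step 5: thread A executes A3 (x = x). Shared: x=0. PCs: A@3 B@2
Step 6: thread A executes A4 (x = x). Shared: x=0. PCs: A@4 B@2
Step 7: thread B executes B3 (x = 7). Shared: x=7. PCs: A@4 B@3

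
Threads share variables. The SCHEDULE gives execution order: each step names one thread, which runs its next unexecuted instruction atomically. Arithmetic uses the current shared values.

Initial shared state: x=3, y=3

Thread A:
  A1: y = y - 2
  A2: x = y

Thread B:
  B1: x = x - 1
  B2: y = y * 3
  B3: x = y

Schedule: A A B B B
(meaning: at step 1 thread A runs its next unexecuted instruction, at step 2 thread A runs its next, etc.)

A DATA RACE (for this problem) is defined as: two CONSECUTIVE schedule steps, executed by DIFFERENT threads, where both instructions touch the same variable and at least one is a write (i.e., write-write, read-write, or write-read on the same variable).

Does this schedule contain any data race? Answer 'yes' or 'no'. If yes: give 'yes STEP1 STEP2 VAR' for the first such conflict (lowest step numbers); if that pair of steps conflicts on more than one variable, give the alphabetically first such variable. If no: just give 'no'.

Answer: yes 2 3 x

Derivation:
Steps 1,2: same thread (A). No race.
Steps 2,3: A(x = y) vs B(x = x - 1). RACE on x (W-W).
Steps 3,4: same thread (B). No race.
Steps 4,5: same thread (B). No race.
First conflict at steps 2,3.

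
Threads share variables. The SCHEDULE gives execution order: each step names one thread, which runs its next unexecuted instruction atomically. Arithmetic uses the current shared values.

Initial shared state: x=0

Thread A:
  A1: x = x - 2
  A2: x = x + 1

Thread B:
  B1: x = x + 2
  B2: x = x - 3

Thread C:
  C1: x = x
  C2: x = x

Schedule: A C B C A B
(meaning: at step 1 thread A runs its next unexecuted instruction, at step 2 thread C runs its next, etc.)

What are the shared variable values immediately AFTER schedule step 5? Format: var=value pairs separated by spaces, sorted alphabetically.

Answer: x=1

Derivation:
Step 1: thread A executes A1 (x = x - 2). Shared: x=-2. PCs: A@1 B@0 C@0
Step 2: thread C executes C1 (x = x). Shared: x=-2. PCs: A@1 B@0 C@1
Step 3: thread B executes B1 (x = x + 2). Shared: x=0. PCs: A@1 B@1 C@1
Step 4: thread C executes C2 (x = x). Shared: x=0. PCs: A@1 B@1 C@2
Step 5: thread A executes A2 (x = x + 1). Shared: x=1. PCs: A@2 B@1 C@2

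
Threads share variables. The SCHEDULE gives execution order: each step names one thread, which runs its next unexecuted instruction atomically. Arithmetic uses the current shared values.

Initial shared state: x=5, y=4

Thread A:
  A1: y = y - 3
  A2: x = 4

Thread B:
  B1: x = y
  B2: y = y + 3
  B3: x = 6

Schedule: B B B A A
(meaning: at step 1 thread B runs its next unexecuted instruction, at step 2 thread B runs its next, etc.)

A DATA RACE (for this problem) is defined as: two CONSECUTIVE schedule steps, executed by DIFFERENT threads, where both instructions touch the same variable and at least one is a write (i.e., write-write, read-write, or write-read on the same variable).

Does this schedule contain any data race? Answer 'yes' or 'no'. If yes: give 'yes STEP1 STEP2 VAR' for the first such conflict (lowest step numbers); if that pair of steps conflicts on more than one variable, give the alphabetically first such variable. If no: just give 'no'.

Answer: no

Derivation:
Steps 1,2: same thread (B). No race.
Steps 2,3: same thread (B). No race.
Steps 3,4: B(r=-,w=x) vs A(r=y,w=y). No conflict.
Steps 4,5: same thread (A). No race.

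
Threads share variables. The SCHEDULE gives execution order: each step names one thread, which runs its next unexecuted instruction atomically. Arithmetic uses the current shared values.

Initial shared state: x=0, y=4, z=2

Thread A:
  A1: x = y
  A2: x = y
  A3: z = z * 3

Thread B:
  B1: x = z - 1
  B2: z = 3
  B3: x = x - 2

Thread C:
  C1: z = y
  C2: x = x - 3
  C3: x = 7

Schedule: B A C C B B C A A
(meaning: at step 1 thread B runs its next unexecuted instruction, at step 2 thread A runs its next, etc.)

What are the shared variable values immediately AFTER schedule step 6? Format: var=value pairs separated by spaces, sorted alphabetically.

Step 1: thread B executes B1 (x = z - 1). Shared: x=1 y=4 z=2. PCs: A@0 B@1 C@0
Step 2: thread A executes A1 (x = y). Shared: x=4 y=4 z=2. PCs: A@1 B@1 C@0
Step 3: thread C executes C1 (z = y). Shared: x=4 y=4 z=4. PCs: A@1 B@1 C@1
Step 4: thread C executes C2 (x = x - 3). Shared: x=1 y=4 z=4. PCs: A@1 B@1 C@2
Step 5: thread B executes B2 (z = 3). Shared: x=1 y=4 z=3. PCs: A@1 B@2 C@2
Step 6: thread B executes B3 (x = x - 2). Shared: x=-1 y=4 z=3. PCs: A@1 B@3 C@2

Answer: x=-1 y=4 z=3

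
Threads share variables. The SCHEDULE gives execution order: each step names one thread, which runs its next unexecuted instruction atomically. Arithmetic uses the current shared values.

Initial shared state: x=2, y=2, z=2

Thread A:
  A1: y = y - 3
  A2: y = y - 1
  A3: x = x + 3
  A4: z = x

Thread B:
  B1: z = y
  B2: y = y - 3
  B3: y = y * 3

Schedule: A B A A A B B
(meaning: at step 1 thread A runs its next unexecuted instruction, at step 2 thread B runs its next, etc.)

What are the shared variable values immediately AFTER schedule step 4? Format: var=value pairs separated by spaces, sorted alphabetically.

Step 1: thread A executes A1 (y = y - 3). Shared: x=2 y=-1 z=2. PCs: A@1 B@0
Step 2: thread B executes B1 (z = y). Shared: x=2 y=-1 z=-1. PCs: A@1 B@1
Step 3: thread A executes A2 (y = y - 1). Shared: x=2 y=-2 z=-1. PCs: A@2 B@1
Step 4: thread A executes A3 (x = x + 3). Shared: x=5 y=-2 z=-1. PCs: A@3 B@1

Answer: x=5 y=-2 z=-1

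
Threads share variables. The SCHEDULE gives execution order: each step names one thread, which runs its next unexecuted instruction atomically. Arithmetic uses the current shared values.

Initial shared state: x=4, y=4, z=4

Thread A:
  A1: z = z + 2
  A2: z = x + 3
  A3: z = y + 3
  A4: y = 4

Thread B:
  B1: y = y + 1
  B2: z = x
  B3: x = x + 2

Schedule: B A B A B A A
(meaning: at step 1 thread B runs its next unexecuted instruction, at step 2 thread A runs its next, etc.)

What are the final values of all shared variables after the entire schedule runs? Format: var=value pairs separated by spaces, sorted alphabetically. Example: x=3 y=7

Answer: x=6 y=4 z=8

Derivation:
Step 1: thread B executes B1 (y = y + 1). Shared: x=4 y=5 z=4. PCs: A@0 B@1
Step 2: thread A executes A1 (z = z + 2). Shared: x=4 y=5 z=6. PCs: A@1 B@1
Step 3: thread B executes B2 (z = x). Shared: x=4 y=5 z=4. PCs: A@1 B@2
Step 4: thread A executes A2 (z = x + 3). Shared: x=4 y=5 z=7. PCs: A@2 B@2
Step 5: thread B executes B3 (x = x + 2). Shared: x=6 y=5 z=7. PCs: A@2 B@3
Step 6: thread A executes A3 (z = y + 3). Shared: x=6 y=5 z=8. PCs: A@3 B@3
Step 7: thread A executes A4 (y = 4). Shared: x=6 y=4 z=8. PCs: A@4 B@3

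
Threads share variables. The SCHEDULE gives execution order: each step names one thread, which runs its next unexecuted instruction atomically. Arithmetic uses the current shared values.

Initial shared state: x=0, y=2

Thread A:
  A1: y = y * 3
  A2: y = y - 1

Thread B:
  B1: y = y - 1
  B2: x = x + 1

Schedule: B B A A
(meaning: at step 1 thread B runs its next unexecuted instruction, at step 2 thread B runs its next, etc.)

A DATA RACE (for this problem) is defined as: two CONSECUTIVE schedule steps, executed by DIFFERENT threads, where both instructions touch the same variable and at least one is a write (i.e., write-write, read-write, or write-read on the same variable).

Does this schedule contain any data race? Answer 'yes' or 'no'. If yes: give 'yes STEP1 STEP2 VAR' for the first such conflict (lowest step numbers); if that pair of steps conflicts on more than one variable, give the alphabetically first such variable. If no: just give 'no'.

Answer: no

Derivation:
Steps 1,2: same thread (B). No race.
Steps 2,3: B(r=x,w=x) vs A(r=y,w=y). No conflict.
Steps 3,4: same thread (A). No race.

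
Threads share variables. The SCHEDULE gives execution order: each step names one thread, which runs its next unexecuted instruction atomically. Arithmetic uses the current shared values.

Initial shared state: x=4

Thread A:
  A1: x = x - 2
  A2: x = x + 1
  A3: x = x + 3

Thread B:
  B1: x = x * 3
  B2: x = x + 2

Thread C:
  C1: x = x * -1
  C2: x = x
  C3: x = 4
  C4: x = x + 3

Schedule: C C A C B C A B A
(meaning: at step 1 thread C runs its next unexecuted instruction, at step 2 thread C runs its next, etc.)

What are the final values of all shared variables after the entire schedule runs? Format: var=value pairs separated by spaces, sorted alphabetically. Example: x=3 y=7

Answer: x=21

Derivation:
Step 1: thread C executes C1 (x = x * -1). Shared: x=-4. PCs: A@0 B@0 C@1
Step 2: thread C executes C2 (x = x). Shared: x=-4. PCs: A@0 B@0 C@2
Step 3: thread A executes A1 (x = x - 2). Shared: x=-6. PCs: A@1 B@0 C@2
Step 4: thread C executes C3 (x = 4). Shared: x=4. PCs: A@1 B@0 C@3
Step 5: thread B executes B1 (x = x * 3). Shared: x=12. PCs: A@1 B@1 C@3
Step 6: thread C executes C4 (x = x + 3). Shared: x=15. PCs: A@1 B@1 C@4
Step 7: thread A executes A2 (x = x + 1). Shared: x=16. PCs: A@2 B@1 C@4
Step 8: thread B executes B2 (x = x + 2). Shared: x=18. PCs: A@2 B@2 C@4
Step 9: thread A executes A3 (x = x + 3). Shared: x=21. PCs: A@3 B@2 C@4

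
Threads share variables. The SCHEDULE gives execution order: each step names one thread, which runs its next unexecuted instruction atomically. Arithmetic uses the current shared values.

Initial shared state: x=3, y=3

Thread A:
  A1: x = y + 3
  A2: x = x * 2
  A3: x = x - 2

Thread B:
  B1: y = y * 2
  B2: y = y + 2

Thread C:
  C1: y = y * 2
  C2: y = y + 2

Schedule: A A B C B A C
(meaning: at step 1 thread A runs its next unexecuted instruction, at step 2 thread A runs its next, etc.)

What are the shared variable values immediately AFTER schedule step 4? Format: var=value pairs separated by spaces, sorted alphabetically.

Step 1: thread A executes A1 (x = y + 3). Shared: x=6 y=3. PCs: A@1 B@0 C@0
Step 2: thread A executes A2 (x = x * 2). Shared: x=12 y=3. PCs: A@2 B@0 C@0
Step 3: thread B executes B1 (y = y * 2). Shared: x=12 y=6. PCs: A@2 B@1 C@0
Step 4: thread C executes C1 (y = y * 2). Shared: x=12 y=12. PCs: A@2 B@1 C@1

Answer: x=12 y=12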